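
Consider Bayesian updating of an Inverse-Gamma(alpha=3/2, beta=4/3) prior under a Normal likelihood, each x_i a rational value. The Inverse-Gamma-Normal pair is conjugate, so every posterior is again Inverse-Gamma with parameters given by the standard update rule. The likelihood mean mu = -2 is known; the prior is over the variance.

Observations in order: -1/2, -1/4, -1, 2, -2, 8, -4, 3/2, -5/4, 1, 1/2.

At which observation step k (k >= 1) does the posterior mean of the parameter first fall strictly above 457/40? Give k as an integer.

obs 1: x=-1/2 → posterior Inverse-Gamma(2, 59/24)
obs 2: x=-1/4 → posterior Inverse-Gamma(5/2, 383/96)
obs 3: x=-1 → posterior Inverse-Gamma(3, 431/96)
obs 4: x=2 → posterior Inverse-Gamma(7/2, 1199/96)
obs 5: x=-2 → posterior Inverse-Gamma(4, 1199/96)
obs 6: x=8 → posterior Inverse-Gamma(9/2, 5999/96)
obs 7: x=-4 → posterior Inverse-Gamma(5, 6191/96)
obs 8: x=3/2 → posterior Inverse-Gamma(11/2, 6779/96)
obs 9: x=-5/4 → posterior Inverse-Gamma(6, 3403/48)
obs 10: x=1 → posterior Inverse-Gamma(13/2, 3619/48)
obs 11: x=1/2 → posterior Inverse-Gamma(7, 3769/48)

k = 6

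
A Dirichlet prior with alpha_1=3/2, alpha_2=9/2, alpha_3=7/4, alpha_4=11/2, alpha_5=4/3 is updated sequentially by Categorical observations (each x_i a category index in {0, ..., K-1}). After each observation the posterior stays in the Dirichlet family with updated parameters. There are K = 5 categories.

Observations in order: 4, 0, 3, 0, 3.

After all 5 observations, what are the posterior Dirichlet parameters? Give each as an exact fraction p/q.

alpha_1=7/2, alpha_2=9/2, alpha_3=7/4, alpha_4=15/2, alpha_5=7/3

obs 1: x=4 → posterior Dirichlet(3/2, 9/2, 7/4, 11/2, 7/3)
obs 2: x=0 → posterior Dirichlet(5/2, 9/2, 7/4, 11/2, 7/3)
obs 3: x=3 → posterior Dirichlet(5/2, 9/2, 7/4, 13/2, 7/3)
obs 4: x=0 → posterior Dirichlet(7/2, 9/2, 7/4, 13/2, 7/3)
obs 5: x=3 → posterior Dirichlet(7/2, 9/2, 7/4, 15/2, 7/3)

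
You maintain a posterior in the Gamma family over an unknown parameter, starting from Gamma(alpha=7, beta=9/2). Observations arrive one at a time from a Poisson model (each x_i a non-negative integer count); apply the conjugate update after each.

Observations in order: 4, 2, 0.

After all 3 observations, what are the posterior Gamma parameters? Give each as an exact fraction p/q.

alpha=13, beta=15/2

obs 1: x=4 → posterior Gamma(11, 11/2)
obs 2: x=2 → posterior Gamma(13, 13/2)
obs 3: x=0 → posterior Gamma(13, 15/2)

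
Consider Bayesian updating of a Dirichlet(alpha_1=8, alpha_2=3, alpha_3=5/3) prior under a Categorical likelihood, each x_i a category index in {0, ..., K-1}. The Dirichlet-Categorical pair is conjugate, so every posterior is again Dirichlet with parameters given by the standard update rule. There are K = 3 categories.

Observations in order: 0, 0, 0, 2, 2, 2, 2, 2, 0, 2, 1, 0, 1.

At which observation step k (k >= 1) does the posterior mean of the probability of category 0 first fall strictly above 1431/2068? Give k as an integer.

obs 1: x=0 → posterior Dirichlet(9, 3, 5/3)
obs 2: x=0 → posterior Dirichlet(10, 3, 5/3)
obs 3: x=0 → posterior Dirichlet(11, 3, 5/3)
obs 4: x=2 → posterior Dirichlet(11, 3, 8/3)
obs 5: x=2 → posterior Dirichlet(11, 3, 11/3)
obs 6: x=2 → posterior Dirichlet(11, 3, 14/3)
obs 7: x=2 → posterior Dirichlet(11, 3, 17/3)
obs 8: x=2 → posterior Dirichlet(11, 3, 20/3)
obs 9: x=0 → posterior Dirichlet(12, 3, 20/3)
obs 10: x=2 → posterior Dirichlet(12, 3, 23/3)
obs 11: x=1 → posterior Dirichlet(12, 4, 23/3)
obs 12: x=0 → posterior Dirichlet(13, 4, 23/3)
obs 13: x=1 → posterior Dirichlet(13, 5, 23/3)

k = 3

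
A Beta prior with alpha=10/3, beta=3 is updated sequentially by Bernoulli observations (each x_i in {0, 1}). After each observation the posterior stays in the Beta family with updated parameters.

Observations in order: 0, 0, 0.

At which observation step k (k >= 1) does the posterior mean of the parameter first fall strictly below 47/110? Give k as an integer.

k = 2

obs 1: x=0 → posterior Beta(10/3, 4)
obs 2: x=0 → posterior Beta(10/3, 5)
obs 3: x=0 → posterior Beta(10/3, 6)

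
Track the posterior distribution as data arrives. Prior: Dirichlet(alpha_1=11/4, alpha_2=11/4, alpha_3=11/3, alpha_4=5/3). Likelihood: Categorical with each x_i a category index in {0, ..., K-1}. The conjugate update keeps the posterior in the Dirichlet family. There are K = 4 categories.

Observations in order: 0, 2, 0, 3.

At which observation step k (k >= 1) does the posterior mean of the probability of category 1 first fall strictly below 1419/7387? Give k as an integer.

k = 4

obs 1: x=0 → posterior Dirichlet(15/4, 11/4, 11/3, 5/3)
obs 2: x=2 → posterior Dirichlet(15/4, 11/4, 14/3, 5/3)
obs 3: x=0 → posterior Dirichlet(19/4, 11/4, 14/3, 5/3)
obs 4: x=3 → posterior Dirichlet(19/4, 11/4, 14/3, 8/3)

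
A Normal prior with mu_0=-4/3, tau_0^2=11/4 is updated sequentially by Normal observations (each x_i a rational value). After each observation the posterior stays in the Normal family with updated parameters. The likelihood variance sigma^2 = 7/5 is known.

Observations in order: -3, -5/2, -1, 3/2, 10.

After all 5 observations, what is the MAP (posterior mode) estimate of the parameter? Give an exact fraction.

obs 1: x=-3 → posterior Normal(-607/249, 77/83)
obs 2: x=-5/2 → posterior Normal(-2039/828, 77/138)
obs 3: x=-1 → posterior Normal(-2369/1158, 77/193)
obs 4: x=3/2 → posterior Normal(-937/744, 77/248)
obs 5: x=10 → posterior Normal(713/909, 77/303)

713/909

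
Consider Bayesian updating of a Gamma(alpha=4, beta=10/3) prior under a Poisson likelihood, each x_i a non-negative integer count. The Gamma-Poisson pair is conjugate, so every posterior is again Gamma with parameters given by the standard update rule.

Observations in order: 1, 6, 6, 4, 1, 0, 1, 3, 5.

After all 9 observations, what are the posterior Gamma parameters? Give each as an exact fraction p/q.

alpha=31, beta=37/3

obs 1: x=1 → posterior Gamma(5, 13/3)
obs 2: x=6 → posterior Gamma(11, 16/3)
obs 3: x=6 → posterior Gamma(17, 19/3)
obs 4: x=4 → posterior Gamma(21, 22/3)
obs 5: x=1 → posterior Gamma(22, 25/3)
obs 6: x=0 → posterior Gamma(22, 28/3)
obs 7: x=1 → posterior Gamma(23, 31/3)
obs 8: x=3 → posterior Gamma(26, 34/3)
obs 9: x=5 → posterior Gamma(31, 37/3)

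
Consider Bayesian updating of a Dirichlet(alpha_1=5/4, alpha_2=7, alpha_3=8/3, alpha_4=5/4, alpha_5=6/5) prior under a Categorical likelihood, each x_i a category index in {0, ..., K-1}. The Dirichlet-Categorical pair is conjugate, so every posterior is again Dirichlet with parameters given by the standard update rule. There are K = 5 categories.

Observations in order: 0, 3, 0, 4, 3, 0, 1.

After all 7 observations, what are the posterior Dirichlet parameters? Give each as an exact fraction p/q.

alpha_1=17/4, alpha_2=8, alpha_3=8/3, alpha_4=13/4, alpha_5=11/5

obs 1: x=0 → posterior Dirichlet(9/4, 7, 8/3, 5/4, 6/5)
obs 2: x=3 → posterior Dirichlet(9/4, 7, 8/3, 9/4, 6/5)
obs 3: x=0 → posterior Dirichlet(13/4, 7, 8/3, 9/4, 6/5)
obs 4: x=4 → posterior Dirichlet(13/4, 7, 8/3, 9/4, 11/5)
obs 5: x=3 → posterior Dirichlet(13/4, 7, 8/3, 13/4, 11/5)
obs 6: x=0 → posterior Dirichlet(17/4, 7, 8/3, 13/4, 11/5)
obs 7: x=1 → posterior Dirichlet(17/4, 8, 8/3, 13/4, 11/5)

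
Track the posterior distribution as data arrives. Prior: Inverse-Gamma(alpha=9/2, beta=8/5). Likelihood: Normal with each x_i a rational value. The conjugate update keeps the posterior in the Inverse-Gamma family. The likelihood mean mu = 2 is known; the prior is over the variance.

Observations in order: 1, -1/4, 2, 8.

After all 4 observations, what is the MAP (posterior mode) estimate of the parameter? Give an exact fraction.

obs 1: x=1 → posterior Inverse-Gamma(5, 21/10)
obs 2: x=-1/4 → posterior Inverse-Gamma(11/2, 741/160)
obs 3: x=2 → posterior Inverse-Gamma(6, 741/160)
obs 4: x=8 → posterior Inverse-Gamma(13/2, 3621/160)

1207/400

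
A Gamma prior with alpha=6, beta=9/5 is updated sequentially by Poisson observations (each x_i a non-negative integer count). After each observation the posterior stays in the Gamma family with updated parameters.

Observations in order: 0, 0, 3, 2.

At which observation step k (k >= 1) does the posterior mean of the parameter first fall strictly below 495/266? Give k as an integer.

k = 2

obs 1: x=0 → posterior Gamma(6, 14/5)
obs 2: x=0 → posterior Gamma(6, 19/5)
obs 3: x=3 → posterior Gamma(9, 24/5)
obs 4: x=2 → posterior Gamma(11, 29/5)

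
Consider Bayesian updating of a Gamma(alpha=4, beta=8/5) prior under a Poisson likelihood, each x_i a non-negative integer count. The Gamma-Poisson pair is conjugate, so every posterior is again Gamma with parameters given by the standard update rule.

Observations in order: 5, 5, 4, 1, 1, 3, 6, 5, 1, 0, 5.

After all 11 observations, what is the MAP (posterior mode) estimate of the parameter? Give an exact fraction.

65/21

obs 1: x=5 → posterior Gamma(9, 13/5)
obs 2: x=5 → posterior Gamma(14, 18/5)
obs 3: x=4 → posterior Gamma(18, 23/5)
obs 4: x=1 → posterior Gamma(19, 28/5)
obs 5: x=1 → posterior Gamma(20, 33/5)
obs 6: x=3 → posterior Gamma(23, 38/5)
obs 7: x=6 → posterior Gamma(29, 43/5)
obs 8: x=5 → posterior Gamma(34, 48/5)
obs 9: x=1 → posterior Gamma(35, 53/5)
obs 10: x=0 → posterior Gamma(35, 58/5)
obs 11: x=5 → posterior Gamma(40, 63/5)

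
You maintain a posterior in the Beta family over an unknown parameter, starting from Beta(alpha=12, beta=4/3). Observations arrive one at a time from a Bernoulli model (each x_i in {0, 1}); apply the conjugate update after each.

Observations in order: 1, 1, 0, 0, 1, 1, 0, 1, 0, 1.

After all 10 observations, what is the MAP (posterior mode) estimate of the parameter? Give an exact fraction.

51/64

obs 1: x=1 → posterior Beta(13, 4/3)
obs 2: x=1 → posterior Beta(14, 4/3)
obs 3: x=0 → posterior Beta(14, 7/3)
obs 4: x=0 → posterior Beta(14, 10/3)
obs 5: x=1 → posterior Beta(15, 10/3)
obs 6: x=1 → posterior Beta(16, 10/3)
obs 7: x=0 → posterior Beta(16, 13/3)
obs 8: x=1 → posterior Beta(17, 13/3)
obs 9: x=0 → posterior Beta(17, 16/3)
obs 10: x=1 → posterior Beta(18, 16/3)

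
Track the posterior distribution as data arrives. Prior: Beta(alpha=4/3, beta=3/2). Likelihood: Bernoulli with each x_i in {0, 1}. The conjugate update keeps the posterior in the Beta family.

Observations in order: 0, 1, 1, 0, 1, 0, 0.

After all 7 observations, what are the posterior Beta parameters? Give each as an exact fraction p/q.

obs 1: x=0 → posterior Beta(4/3, 5/2)
obs 2: x=1 → posterior Beta(7/3, 5/2)
obs 3: x=1 → posterior Beta(10/3, 5/2)
obs 4: x=0 → posterior Beta(10/3, 7/2)
obs 5: x=1 → posterior Beta(13/3, 7/2)
obs 6: x=0 → posterior Beta(13/3, 9/2)
obs 7: x=0 → posterior Beta(13/3, 11/2)

alpha=13/3, beta=11/2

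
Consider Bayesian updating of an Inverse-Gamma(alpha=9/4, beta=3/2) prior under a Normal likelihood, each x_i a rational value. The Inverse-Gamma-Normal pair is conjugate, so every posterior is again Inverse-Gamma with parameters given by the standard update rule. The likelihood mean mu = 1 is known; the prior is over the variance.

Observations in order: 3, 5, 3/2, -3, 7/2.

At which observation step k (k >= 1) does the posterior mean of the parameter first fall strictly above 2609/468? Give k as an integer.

k = 4

obs 1: x=3 → posterior Inverse-Gamma(11/4, 7/2)
obs 2: x=5 → posterior Inverse-Gamma(13/4, 23/2)
obs 3: x=3/2 → posterior Inverse-Gamma(15/4, 93/8)
obs 4: x=-3 → posterior Inverse-Gamma(17/4, 157/8)
obs 5: x=7/2 → posterior Inverse-Gamma(19/4, 91/4)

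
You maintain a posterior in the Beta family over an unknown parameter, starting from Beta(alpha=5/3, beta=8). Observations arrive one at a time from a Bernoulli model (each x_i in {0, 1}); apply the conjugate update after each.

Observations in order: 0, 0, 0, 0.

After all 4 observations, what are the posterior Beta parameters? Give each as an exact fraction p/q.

alpha=5/3, beta=12

obs 1: x=0 → posterior Beta(5/3, 9)
obs 2: x=0 → posterior Beta(5/3, 10)
obs 3: x=0 → posterior Beta(5/3, 11)
obs 4: x=0 → posterior Beta(5/3, 12)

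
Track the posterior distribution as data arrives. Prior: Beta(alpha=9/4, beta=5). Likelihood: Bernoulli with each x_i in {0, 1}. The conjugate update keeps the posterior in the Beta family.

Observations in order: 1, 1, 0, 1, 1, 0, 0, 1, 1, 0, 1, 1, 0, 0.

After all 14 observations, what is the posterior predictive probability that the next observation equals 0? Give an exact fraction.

44/85

obs 1: x=1 → posterior Beta(13/4, 5)
obs 2: x=1 → posterior Beta(17/4, 5)
obs 3: x=0 → posterior Beta(17/4, 6)
obs 4: x=1 → posterior Beta(21/4, 6)
obs 5: x=1 → posterior Beta(25/4, 6)
obs 6: x=0 → posterior Beta(25/4, 7)
obs 7: x=0 → posterior Beta(25/4, 8)
obs 8: x=1 → posterior Beta(29/4, 8)
obs 9: x=1 → posterior Beta(33/4, 8)
obs 10: x=0 → posterior Beta(33/4, 9)
obs 11: x=1 → posterior Beta(37/4, 9)
obs 12: x=1 → posterior Beta(41/4, 9)
obs 13: x=0 → posterior Beta(41/4, 10)
obs 14: x=0 → posterior Beta(41/4, 11)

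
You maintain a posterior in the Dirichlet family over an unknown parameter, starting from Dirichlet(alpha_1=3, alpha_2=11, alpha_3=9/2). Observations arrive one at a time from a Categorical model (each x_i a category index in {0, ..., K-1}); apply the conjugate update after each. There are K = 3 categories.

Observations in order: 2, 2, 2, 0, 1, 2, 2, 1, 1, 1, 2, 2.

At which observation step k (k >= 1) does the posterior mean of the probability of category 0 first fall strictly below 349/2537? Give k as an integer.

k = 11

obs 1: x=2 → posterior Dirichlet(3, 11, 11/2)
obs 2: x=2 → posterior Dirichlet(3, 11, 13/2)
obs 3: x=2 → posterior Dirichlet(3, 11, 15/2)
obs 4: x=0 → posterior Dirichlet(4, 11, 15/2)
obs 5: x=1 → posterior Dirichlet(4, 12, 15/2)
obs 6: x=2 → posterior Dirichlet(4, 12, 17/2)
obs 7: x=2 → posterior Dirichlet(4, 12, 19/2)
obs 8: x=1 → posterior Dirichlet(4, 13, 19/2)
obs 9: x=1 → posterior Dirichlet(4, 14, 19/2)
obs 10: x=1 → posterior Dirichlet(4, 15, 19/2)
obs 11: x=2 → posterior Dirichlet(4, 15, 21/2)
obs 12: x=2 → posterior Dirichlet(4, 15, 23/2)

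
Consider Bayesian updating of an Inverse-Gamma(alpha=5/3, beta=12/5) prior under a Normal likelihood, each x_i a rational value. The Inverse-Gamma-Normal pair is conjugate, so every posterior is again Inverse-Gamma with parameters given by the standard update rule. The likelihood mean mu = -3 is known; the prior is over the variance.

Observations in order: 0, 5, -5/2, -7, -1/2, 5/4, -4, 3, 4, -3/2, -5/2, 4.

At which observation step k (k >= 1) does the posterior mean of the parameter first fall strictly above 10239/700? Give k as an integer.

k = 2

obs 1: x=0 → posterior Inverse-Gamma(13/6, 69/10)
obs 2: x=5 → posterior Inverse-Gamma(8/3, 389/10)
obs 3: x=-5/2 → posterior Inverse-Gamma(19/6, 1561/40)
obs 4: x=-7 → posterior Inverse-Gamma(11/3, 1881/40)
obs 5: x=-1/2 → posterior Inverse-Gamma(25/6, 1003/20)
obs 6: x=5/4 → posterior Inverse-Gamma(14/3, 9469/160)
obs 7: x=-4 → posterior Inverse-Gamma(31/6, 9549/160)
obs 8: x=3 → posterior Inverse-Gamma(17/3, 12429/160)
obs 9: x=4 → posterior Inverse-Gamma(37/6, 16349/160)
obs 10: x=-3/2 → posterior Inverse-Gamma(20/3, 16529/160)
obs 11: x=-5/2 → posterior Inverse-Gamma(43/6, 16549/160)
obs 12: x=4 → posterior Inverse-Gamma(23/3, 20469/160)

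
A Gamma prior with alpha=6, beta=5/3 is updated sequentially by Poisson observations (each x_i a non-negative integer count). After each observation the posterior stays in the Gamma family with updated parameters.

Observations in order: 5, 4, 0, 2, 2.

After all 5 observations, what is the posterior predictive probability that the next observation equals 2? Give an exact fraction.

8965324800000000000000000000/39471584120695485887249589623

obs 1: x=5 → posterior Gamma(11, 8/3)
obs 2: x=4 → posterior Gamma(15, 11/3)
obs 3: x=0 → posterior Gamma(15, 14/3)
obs 4: x=2 → posterior Gamma(17, 17/3)
obs 5: x=2 → posterior Gamma(19, 20/3)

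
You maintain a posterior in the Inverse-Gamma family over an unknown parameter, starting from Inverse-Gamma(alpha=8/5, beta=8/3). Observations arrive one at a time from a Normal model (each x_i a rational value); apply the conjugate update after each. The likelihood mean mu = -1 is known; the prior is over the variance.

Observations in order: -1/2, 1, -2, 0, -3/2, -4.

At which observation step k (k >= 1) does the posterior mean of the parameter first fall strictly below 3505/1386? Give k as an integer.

k = 3

obs 1: x=-1/2 → posterior Inverse-Gamma(21/10, 67/24)
obs 2: x=1 → posterior Inverse-Gamma(13/5, 115/24)
obs 3: x=-2 → posterior Inverse-Gamma(31/10, 127/24)
obs 4: x=0 → posterior Inverse-Gamma(18/5, 139/24)
obs 5: x=-3/2 → posterior Inverse-Gamma(41/10, 71/12)
obs 6: x=-4 → posterior Inverse-Gamma(23/5, 125/12)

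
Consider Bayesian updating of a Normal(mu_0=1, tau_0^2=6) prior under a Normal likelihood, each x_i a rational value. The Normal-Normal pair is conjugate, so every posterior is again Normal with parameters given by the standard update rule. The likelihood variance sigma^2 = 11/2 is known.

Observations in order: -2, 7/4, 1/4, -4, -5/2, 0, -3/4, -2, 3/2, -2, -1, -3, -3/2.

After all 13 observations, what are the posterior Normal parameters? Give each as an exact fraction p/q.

mu_0=-172/167, tau_0^2=66/167

obs 1: x=-2 → posterior Normal(-13/23, 66/23)
obs 2: x=7/4 → posterior Normal(8/35, 66/35)
obs 3: x=1/4 → posterior Normal(11/47, 66/47)
obs 4: x=-4 → posterior Normal(-37/59, 66/59)
obs 5: x=-5/2 → posterior Normal(-67/71, 66/71)
obs 6: x=0 → posterior Normal(-67/83, 66/83)
obs 7: x=-3/4 → posterior Normal(-4/5, 66/95)
obs 8: x=-2 → posterior Normal(-100/107, 66/107)
obs 9: x=3/2 → posterior Normal(-82/119, 66/119)
obs 10: x=-2 → posterior Normal(-106/131, 66/131)
obs 11: x=-1 → posterior Normal(-118/143, 6/13)
obs 12: x=-3 → posterior Normal(-154/155, 66/155)
obs 13: x=-3/2 → posterior Normal(-172/167, 66/167)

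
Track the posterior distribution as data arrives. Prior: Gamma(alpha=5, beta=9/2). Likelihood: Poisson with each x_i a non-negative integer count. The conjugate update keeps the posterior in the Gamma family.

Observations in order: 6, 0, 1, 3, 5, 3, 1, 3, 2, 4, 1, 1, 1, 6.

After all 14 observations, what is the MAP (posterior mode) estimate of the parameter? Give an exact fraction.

obs 1: x=6 → posterior Gamma(11, 11/2)
obs 2: x=0 → posterior Gamma(11, 13/2)
obs 3: x=1 → posterior Gamma(12, 15/2)
obs 4: x=3 → posterior Gamma(15, 17/2)
obs 5: x=5 → posterior Gamma(20, 19/2)
obs 6: x=3 → posterior Gamma(23, 21/2)
obs 7: x=1 → posterior Gamma(24, 23/2)
obs 8: x=3 → posterior Gamma(27, 25/2)
obs 9: x=2 → posterior Gamma(29, 27/2)
obs 10: x=4 → posterior Gamma(33, 29/2)
obs 11: x=1 → posterior Gamma(34, 31/2)
obs 12: x=1 → posterior Gamma(35, 33/2)
obs 13: x=1 → posterior Gamma(36, 35/2)
obs 14: x=6 → posterior Gamma(42, 37/2)

82/37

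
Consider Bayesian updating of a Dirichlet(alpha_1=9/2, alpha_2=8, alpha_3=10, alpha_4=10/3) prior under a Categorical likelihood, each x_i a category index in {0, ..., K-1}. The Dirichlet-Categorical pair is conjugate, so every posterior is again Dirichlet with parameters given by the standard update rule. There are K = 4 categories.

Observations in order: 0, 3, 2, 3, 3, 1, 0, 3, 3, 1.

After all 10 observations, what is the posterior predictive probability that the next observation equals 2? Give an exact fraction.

obs 1: x=0 → posterior Dirichlet(11/2, 8, 10, 10/3)
obs 2: x=3 → posterior Dirichlet(11/2, 8, 10, 13/3)
obs 3: x=2 → posterior Dirichlet(11/2, 8, 11, 13/3)
obs 4: x=3 → posterior Dirichlet(11/2, 8, 11, 16/3)
obs 5: x=3 → posterior Dirichlet(11/2, 8, 11, 19/3)
obs 6: x=1 → posterior Dirichlet(11/2, 9, 11, 19/3)
obs 7: x=0 → posterior Dirichlet(13/2, 9, 11, 19/3)
obs 8: x=3 → posterior Dirichlet(13/2, 9, 11, 22/3)
obs 9: x=3 → posterior Dirichlet(13/2, 9, 11, 25/3)
obs 10: x=1 → posterior Dirichlet(13/2, 10, 11, 25/3)

66/215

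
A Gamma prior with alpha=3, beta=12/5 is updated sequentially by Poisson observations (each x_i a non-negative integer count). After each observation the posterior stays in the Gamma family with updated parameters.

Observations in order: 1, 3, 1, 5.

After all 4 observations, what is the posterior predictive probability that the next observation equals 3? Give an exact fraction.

obs 1: x=1 → posterior Gamma(4, 17/5)
obs 2: x=3 → posterior Gamma(7, 22/5)
obs 3: x=1 → posterior Gamma(8, 27/5)
obs 4: x=5 → posterior Gamma(13, 32/5)

2098317138384461496320000/12337511914217166362274241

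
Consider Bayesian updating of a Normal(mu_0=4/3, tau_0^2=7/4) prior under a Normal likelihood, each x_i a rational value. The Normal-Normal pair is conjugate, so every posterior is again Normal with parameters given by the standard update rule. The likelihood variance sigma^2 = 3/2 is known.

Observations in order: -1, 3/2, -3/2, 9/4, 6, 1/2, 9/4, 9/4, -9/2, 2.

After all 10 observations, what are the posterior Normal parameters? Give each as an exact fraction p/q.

obs 1: x=-1 → posterior Normal(1/13, 21/26)
obs 2: x=3/2 → posterior Normal(23/40, 21/40)
obs 3: x=-3/2 → posterior Normal(1/27, 7/18)
obs 4: x=9/4 → posterior Normal(67/136, 21/68)
obs 5: x=6 → posterior Normal(235/164, 21/82)
obs 6: x=1/2 → posterior Normal(83/64, 7/32)
obs 7: x=9/4 → posterior Normal(78/55, 21/110)
obs 8: x=9/4 → posterior Normal(375/248, 21/124)
obs 9: x=-9/2 → posterior Normal(83/92, 7/46)
obs 10: x=2 → posterior Normal(305/304, 21/152)

mu_0=305/304, tau_0^2=21/152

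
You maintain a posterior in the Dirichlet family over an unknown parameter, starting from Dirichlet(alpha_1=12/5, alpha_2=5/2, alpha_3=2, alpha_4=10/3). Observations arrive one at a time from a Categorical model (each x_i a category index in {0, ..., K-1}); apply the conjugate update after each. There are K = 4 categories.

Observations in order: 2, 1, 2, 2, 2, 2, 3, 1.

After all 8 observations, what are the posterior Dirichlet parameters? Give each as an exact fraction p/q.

obs 1: x=2 → posterior Dirichlet(12/5, 5/2, 3, 10/3)
obs 2: x=1 → posterior Dirichlet(12/5, 7/2, 3, 10/3)
obs 3: x=2 → posterior Dirichlet(12/5, 7/2, 4, 10/3)
obs 4: x=2 → posterior Dirichlet(12/5, 7/2, 5, 10/3)
obs 5: x=2 → posterior Dirichlet(12/5, 7/2, 6, 10/3)
obs 6: x=2 → posterior Dirichlet(12/5, 7/2, 7, 10/3)
obs 7: x=3 → posterior Dirichlet(12/5, 7/2, 7, 13/3)
obs 8: x=1 → posterior Dirichlet(12/5, 9/2, 7, 13/3)

alpha_1=12/5, alpha_2=9/2, alpha_3=7, alpha_4=13/3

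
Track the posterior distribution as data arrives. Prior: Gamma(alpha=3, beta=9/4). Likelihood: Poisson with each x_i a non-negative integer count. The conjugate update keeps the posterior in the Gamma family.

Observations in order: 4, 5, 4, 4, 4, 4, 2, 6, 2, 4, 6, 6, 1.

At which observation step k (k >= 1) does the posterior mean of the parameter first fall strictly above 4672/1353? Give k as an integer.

obs 1: x=4 → posterior Gamma(7, 13/4)
obs 2: x=5 → posterior Gamma(12, 17/4)
obs 3: x=4 → posterior Gamma(16, 21/4)
obs 4: x=4 → posterior Gamma(20, 25/4)
obs 5: x=4 → posterior Gamma(24, 29/4)
obs 6: x=4 → posterior Gamma(28, 33/4)
obs 7: x=2 → posterior Gamma(30, 37/4)
obs 8: x=6 → posterior Gamma(36, 41/4)
obs 9: x=2 → posterior Gamma(38, 45/4)
obs 10: x=4 → posterior Gamma(42, 49/4)
obs 11: x=6 → posterior Gamma(48, 53/4)
obs 12: x=6 → posterior Gamma(54, 57/4)
obs 13: x=1 → posterior Gamma(55, 61/4)

k = 8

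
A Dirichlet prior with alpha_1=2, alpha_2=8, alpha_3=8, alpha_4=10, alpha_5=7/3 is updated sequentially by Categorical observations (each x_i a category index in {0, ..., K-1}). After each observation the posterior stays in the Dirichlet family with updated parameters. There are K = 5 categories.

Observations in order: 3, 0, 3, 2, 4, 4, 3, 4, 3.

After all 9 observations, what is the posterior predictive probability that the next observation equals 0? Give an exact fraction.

9/118

obs 1: x=3 → posterior Dirichlet(2, 8, 8, 11, 7/3)
obs 2: x=0 → posterior Dirichlet(3, 8, 8, 11, 7/3)
obs 3: x=3 → posterior Dirichlet(3, 8, 8, 12, 7/3)
obs 4: x=2 → posterior Dirichlet(3, 8, 9, 12, 7/3)
obs 5: x=4 → posterior Dirichlet(3, 8, 9, 12, 10/3)
obs 6: x=4 → posterior Dirichlet(3, 8, 9, 12, 13/3)
obs 7: x=3 → posterior Dirichlet(3, 8, 9, 13, 13/3)
obs 8: x=4 → posterior Dirichlet(3, 8, 9, 13, 16/3)
obs 9: x=3 → posterior Dirichlet(3, 8, 9, 14, 16/3)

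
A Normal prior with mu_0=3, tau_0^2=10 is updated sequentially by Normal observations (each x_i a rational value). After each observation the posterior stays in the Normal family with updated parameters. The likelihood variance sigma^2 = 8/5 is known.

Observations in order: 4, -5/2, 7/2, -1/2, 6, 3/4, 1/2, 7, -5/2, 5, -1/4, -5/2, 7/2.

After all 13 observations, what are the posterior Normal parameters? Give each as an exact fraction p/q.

mu_0=562/329, tau_0^2=40/329

obs 1: x=4 → posterior Normal(112/29, 40/29)
obs 2: x=-5/2 → posterior Normal(11/12, 20/27)
obs 3: x=7/2 → posterior Normal(137/79, 40/79)
obs 4: x=-1/2 → posterior Normal(249/208, 5/13)
obs 5: x=6 → posterior Normal(183/86, 40/129)
obs 6: x=3/4 → posterior Normal(1173/616, 20/77)
obs 7: x=1/2 → posterior Normal(1223/716, 40/179)
obs 8: x=7 → posterior Normal(641/272, 10/51)
obs 9: x=-5/2 → posterior Normal(1673/916, 40/229)
obs 10: x=5 → posterior Normal(2173/1016, 20/127)
obs 11: x=-1/4 → posterior Normal(179/93, 40/279)
obs 12: x=-5/2 → posterior Normal(949/608, 5/38)
obs 13: x=7/2 → posterior Normal(562/329, 40/329)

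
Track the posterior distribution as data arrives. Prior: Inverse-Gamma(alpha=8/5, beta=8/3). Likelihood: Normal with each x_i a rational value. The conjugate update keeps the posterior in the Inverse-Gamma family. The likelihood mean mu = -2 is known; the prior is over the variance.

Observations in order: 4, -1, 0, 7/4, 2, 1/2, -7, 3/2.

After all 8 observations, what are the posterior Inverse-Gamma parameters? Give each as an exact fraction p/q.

obs 1: x=4 → posterior Inverse-Gamma(21/10, 62/3)
obs 2: x=-1 → posterior Inverse-Gamma(13/5, 127/6)
obs 3: x=0 → posterior Inverse-Gamma(31/10, 139/6)
obs 4: x=7/4 → posterior Inverse-Gamma(18/5, 2899/96)
obs 5: x=2 → posterior Inverse-Gamma(41/10, 3667/96)
obs 6: x=1/2 → posterior Inverse-Gamma(23/5, 3967/96)
obs 7: x=-7 → posterior Inverse-Gamma(51/10, 5167/96)
obs 8: x=3/2 → posterior Inverse-Gamma(28/5, 5755/96)

alpha=28/5, beta=5755/96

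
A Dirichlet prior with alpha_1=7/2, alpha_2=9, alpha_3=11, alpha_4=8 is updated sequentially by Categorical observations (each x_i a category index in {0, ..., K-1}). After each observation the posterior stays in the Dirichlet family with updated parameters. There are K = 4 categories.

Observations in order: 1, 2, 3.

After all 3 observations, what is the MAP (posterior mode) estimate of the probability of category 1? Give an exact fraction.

18/61

obs 1: x=1 → posterior Dirichlet(7/2, 10, 11, 8)
obs 2: x=2 → posterior Dirichlet(7/2, 10, 12, 8)
obs 3: x=3 → posterior Dirichlet(7/2, 10, 12, 9)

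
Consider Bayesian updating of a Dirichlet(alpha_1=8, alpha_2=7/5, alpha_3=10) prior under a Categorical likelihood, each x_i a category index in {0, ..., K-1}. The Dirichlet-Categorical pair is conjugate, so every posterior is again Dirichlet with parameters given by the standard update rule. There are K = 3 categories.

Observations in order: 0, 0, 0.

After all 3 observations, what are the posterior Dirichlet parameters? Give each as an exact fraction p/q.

obs 1: x=0 → posterior Dirichlet(9, 7/5, 10)
obs 2: x=0 → posterior Dirichlet(10, 7/5, 10)
obs 3: x=0 → posterior Dirichlet(11, 7/5, 10)

alpha_1=11, alpha_2=7/5, alpha_3=10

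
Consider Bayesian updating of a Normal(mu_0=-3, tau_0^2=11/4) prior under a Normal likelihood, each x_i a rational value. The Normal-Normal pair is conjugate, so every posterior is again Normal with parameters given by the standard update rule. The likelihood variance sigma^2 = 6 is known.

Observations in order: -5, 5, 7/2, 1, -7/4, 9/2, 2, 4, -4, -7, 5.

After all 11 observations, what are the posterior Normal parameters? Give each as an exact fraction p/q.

mu_0=31/580, tau_0^2=66/145

obs 1: x=-5 → posterior Normal(-127/35, 66/35)
obs 2: x=5 → posterior Normal(-36/23, 33/23)
obs 3: x=7/2 → posterior Normal(-67/114, 22/19)
obs 4: x=1 → posterior Normal(-45/136, 33/34)
obs 5: x=-7/4 → posterior Normal(-167/316, 66/79)
obs 6: x=9/2 → posterior Normal(31/360, 11/15)
obs 7: x=2 → posterior Normal(119/404, 66/101)
obs 8: x=4 → posterior Normal(295/448, 33/56)
obs 9: x=-4 → posterior Normal(119/492, 22/41)
obs 10: x=-7 → posterior Normal(-189/536, 33/67)
obs 11: x=5 → posterior Normal(31/580, 66/145)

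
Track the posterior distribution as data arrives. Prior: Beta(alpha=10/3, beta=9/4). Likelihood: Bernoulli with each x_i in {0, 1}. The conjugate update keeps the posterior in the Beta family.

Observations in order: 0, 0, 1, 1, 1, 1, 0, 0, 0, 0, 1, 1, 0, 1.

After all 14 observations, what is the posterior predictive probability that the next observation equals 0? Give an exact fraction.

obs 1: x=0 → posterior Beta(10/3, 13/4)
obs 2: x=0 → posterior Beta(10/3, 17/4)
obs 3: x=1 → posterior Beta(13/3, 17/4)
obs 4: x=1 → posterior Beta(16/3, 17/4)
obs 5: x=1 → posterior Beta(19/3, 17/4)
obs 6: x=1 → posterior Beta(22/3, 17/4)
obs 7: x=0 → posterior Beta(22/3, 21/4)
obs 8: x=0 → posterior Beta(22/3, 25/4)
obs 9: x=0 → posterior Beta(22/3, 29/4)
obs 10: x=0 → posterior Beta(22/3, 33/4)
obs 11: x=1 → posterior Beta(25/3, 33/4)
obs 12: x=1 → posterior Beta(28/3, 33/4)
obs 13: x=0 → posterior Beta(28/3, 37/4)
obs 14: x=1 → posterior Beta(31/3, 37/4)

111/235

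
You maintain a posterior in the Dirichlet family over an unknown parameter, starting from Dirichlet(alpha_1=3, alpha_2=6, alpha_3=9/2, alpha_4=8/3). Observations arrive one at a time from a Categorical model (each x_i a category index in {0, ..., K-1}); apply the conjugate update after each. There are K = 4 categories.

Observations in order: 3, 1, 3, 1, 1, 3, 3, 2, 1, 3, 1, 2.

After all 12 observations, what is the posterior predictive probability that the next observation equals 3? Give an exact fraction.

obs 1: x=3 → posterior Dirichlet(3, 6, 9/2, 11/3)
obs 2: x=1 → posterior Dirichlet(3, 7, 9/2, 11/3)
obs 3: x=3 → posterior Dirichlet(3, 7, 9/2, 14/3)
obs 4: x=1 → posterior Dirichlet(3, 8, 9/2, 14/3)
obs 5: x=1 → posterior Dirichlet(3, 9, 9/2, 14/3)
obs 6: x=3 → posterior Dirichlet(3, 9, 9/2, 17/3)
obs 7: x=3 → posterior Dirichlet(3, 9, 9/2, 20/3)
obs 8: x=2 → posterior Dirichlet(3, 9, 11/2, 20/3)
obs 9: x=1 → posterior Dirichlet(3, 10, 11/2, 20/3)
obs 10: x=3 → posterior Dirichlet(3, 10, 11/2, 23/3)
obs 11: x=1 → posterior Dirichlet(3, 11, 11/2, 23/3)
obs 12: x=2 → posterior Dirichlet(3, 11, 13/2, 23/3)

46/169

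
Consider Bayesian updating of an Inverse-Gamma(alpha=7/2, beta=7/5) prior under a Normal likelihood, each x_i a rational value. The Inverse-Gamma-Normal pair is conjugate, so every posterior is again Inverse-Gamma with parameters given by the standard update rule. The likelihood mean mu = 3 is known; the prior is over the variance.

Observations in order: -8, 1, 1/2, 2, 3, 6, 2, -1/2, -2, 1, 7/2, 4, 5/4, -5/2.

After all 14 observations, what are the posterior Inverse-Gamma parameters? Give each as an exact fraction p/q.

obs 1: x=-8 → posterior Inverse-Gamma(4, 619/10)
obs 2: x=1 → posterior Inverse-Gamma(9/2, 639/10)
obs 3: x=1/2 → posterior Inverse-Gamma(5, 2681/40)
obs 4: x=2 → posterior Inverse-Gamma(11/2, 2701/40)
obs 5: x=3 → posterior Inverse-Gamma(6, 2701/40)
obs 6: x=6 → posterior Inverse-Gamma(13/2, 2881/40)
obs 7: x=2 → posterior Inverse-Gamma(7, 2901/40)
obs 8: x=-1/2 → posterior Inverse-Gamma(15/2, 1573/20)
obs 9: x=-2 → posterior Inverse-Gamma(8, 1823/20)
obs 10: x=1 → posterior Inverse-Gamma(17/2, 1863/20)
obs 11: x=7/2 → posterior Inverse-Gamma(9, 3731/40)
obs 12: x=4 → posterior Inverse-Gamma(19/2, 3751/40)
obs 13: x=5/4 → posterior Inverse-Gamma(10, 15249/160)
obs 14: x=-5/2 → posterior Inverse-Gamma(21/2, 17669/160)

alpha=21/2, beta=17669/160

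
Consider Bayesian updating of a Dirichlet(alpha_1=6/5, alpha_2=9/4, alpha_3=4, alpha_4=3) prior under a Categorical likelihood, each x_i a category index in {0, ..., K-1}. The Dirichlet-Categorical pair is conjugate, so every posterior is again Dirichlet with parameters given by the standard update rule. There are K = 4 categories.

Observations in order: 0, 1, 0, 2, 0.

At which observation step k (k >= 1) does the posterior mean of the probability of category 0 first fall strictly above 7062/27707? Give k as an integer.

k = 5

obs 1: x=0 → posterior Dirichlet(11/5, 9/4, 4, 3)
obs 2: x=1 → posterior Dirichlet(11/5, 13/4, 4, 3)
obs 3: x=0 → posterior Dirichlet(16/5, 13/4, 4, 3)
obs 4: x=2 → posterior Dirichlet(16/5, 13/4, 5, 3)
obs 5: x=0 → posterior Dirichlet(21/5, 13/4, 5, 3)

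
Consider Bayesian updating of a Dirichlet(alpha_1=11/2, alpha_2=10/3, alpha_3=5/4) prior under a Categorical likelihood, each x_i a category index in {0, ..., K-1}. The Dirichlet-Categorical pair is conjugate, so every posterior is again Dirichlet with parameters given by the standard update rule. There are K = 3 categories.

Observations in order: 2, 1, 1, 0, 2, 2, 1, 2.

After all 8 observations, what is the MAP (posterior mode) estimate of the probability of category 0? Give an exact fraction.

66/181

obs 1: x=2 → posterior Dirichlet(11/2, 10/3, 9/4)
obs 2: x=1 → posterior Dirichlet(11/2, 13/3, 9/4)
obs 3: x=1 → posterior Dirichlet(11/2, 16/3, 9/4)
obs 4: x=0 → posterior Dirichlet(13/2, 16/3, 9/4)
obs 5: x=2 → posterior Dirichlet(13/2, 16/3, 13/4)
obs 6: x=2 → posterior Dirichlet(13/2, 16/3, 17/4)
obs 7: x=1 → posterior Dirichlet(13/2, 19/3, 17/4)
obs 8: x=2 → posterior Dirichlet(13/2, 19/3, 21/4)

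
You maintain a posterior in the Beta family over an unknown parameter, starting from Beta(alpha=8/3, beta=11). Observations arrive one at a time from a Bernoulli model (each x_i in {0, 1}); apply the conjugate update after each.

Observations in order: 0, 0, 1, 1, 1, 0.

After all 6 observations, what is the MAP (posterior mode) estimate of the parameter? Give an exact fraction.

14/53

obs 1: x=0 → posterior Beta(8/3, 12)
obs 2: x=0 → posterior Beta(8/3, 13)
obs 3: x=1 → posterior Beta(11/3, 13)
obs 4: x=1 → posterior Beta(14/3, 13)
obs 5: x=1 → posterior Beta(17/3, 13)
obs 6: x=0 → posterior Beta(17/3, 14)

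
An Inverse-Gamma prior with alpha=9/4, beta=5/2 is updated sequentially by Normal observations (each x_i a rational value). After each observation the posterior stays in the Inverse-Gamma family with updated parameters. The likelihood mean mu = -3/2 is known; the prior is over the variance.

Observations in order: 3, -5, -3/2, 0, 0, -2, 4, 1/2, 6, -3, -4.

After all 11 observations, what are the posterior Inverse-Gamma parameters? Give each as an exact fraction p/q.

alpha=31/4, beta=565/8

obs 1: x=3 → posterior Inverse-Gamma(11/4, 101/8)
obs 2: x=-5 → posterior Inverse-Gamma(13/4, 75/4)
obs 3: x=-3/2 → posterior Inverse-Gamma(15/4, 75/4)
obs 4: x=0 → posterior Inverse-Gamma(17/4, 159/8)
obs 5: x=0 → posterior Inverse-Gamma(19/4, 21)
obs 6: x=-2 → posterior Inverse-Gamma(21/4, 169/8)
obs 7: x=4 → posterior Inverse-Gamma(23/4, 145/4)
obs 8: x=1/2 → posterior Inverse-Gamma(25/4, 153/4)
obs 9: x=6 → posterior Inverse-Gamma(27/4, 531/8)
obs 10: x=-3 → posterior Inverse-Gamma(29/4, 135/2)
obs 11: x=-4 → posterior Inverse-Gamma(31/4, 565/8)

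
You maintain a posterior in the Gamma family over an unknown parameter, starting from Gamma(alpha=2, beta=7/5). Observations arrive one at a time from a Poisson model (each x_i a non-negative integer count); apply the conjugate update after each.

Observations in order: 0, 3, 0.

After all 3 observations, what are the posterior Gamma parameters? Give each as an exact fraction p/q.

obs 1: x=0 → posterior Gamma(2, 12/5)
obs 2: x=3 → posterior Gamma(5, 17/5)
obs 3: x=0 → posterior Gamma(5, 22/5)

alpha=5, beta=22/5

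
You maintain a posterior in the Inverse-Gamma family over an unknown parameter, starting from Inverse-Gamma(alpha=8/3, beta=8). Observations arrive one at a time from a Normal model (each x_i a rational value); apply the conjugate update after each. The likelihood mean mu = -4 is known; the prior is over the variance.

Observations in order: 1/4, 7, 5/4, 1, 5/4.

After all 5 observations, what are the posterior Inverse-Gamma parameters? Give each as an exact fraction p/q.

obs 1: x=1/4 → posterior Inverse-Gamma(19/6, 545/32)
obs 2: x=7 → posterior Inverse-Gamma(11/3, 2481/32)
obs 3: x=5/4 → posterior Inverse-Gamma(25/6, 1461/16)
obs 4: x=1 → posterior Inverse-Gamma(14/3, 1661/16)
obs 5: x=5/4 → posterior Inverse-Gamma(31/6, 3763/32)

alpha=31/6, beta=3763/32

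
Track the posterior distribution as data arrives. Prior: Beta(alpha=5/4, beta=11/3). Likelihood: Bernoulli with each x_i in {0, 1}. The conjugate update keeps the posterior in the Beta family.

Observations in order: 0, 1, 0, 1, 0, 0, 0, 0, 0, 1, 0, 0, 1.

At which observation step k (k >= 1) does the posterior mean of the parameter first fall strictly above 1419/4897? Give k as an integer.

obs 1: x=0 → posterior Beta(5/4, 14/3)
obs 2: x=1 → posterior Beta(9/4, 14/3)
obs 3: x=0 → posterior Beta(9/4, 17/3)
obs 4: x=1 → posterior Beta(13/4, 17/3)
obs 5: x=0 → posterior Beta(13/4, 20/3)
obs 6: x=0 → posterior Beta(13/4, 23/3)
obs 7: x=0 → posterior Beta(13/4, 26/3)
obs 8: x=0 → posterior Beta(13/4, 29/3)
obs 9: x=0 → posterior Beta(13/4, 32/3)
obs 10: x=1 → posterior Beta(17/4, 32/3)
obs 11: x=0 → posterior Beta(17/4, 35/3)
obs 12: x=0 → posterior Beta(17/4, 38/3)
obs 13: x=1 → posterior Beta(21/4, 38/3)

k = 2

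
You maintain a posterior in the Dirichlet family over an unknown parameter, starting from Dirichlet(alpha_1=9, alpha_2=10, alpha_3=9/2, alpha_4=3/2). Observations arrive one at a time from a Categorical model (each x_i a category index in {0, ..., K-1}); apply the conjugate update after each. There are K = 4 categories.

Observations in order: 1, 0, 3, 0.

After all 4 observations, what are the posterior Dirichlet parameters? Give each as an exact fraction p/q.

obs 1: x=1 → posterior Dirichlet(9, 11, 9/2, 3/2)
obs 2: x=0 → posterior Dirichlet(10, 11, 9/2, 3/2)
obs 3: x=3 → posterior Dirichlet(10, 11, 9/2, 5/2)
obs 4: x=0 → posterior Dirichlet(11, 11, 9/2, 5/2)

alpha_1=11, alpha_2=11, alpha_3=9/2, alpha_4=5/2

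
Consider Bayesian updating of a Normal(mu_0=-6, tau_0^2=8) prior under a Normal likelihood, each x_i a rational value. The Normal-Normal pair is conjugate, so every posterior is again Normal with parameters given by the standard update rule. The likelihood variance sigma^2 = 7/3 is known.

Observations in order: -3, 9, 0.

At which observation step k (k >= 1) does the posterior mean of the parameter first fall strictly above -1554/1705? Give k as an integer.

k = 2

obs 1: x=-3 → posterior Normal(-114/31, 56/31)
obs 2: x=9 → posterior Normal(102/55, 56/55)
obs 3: x=0 → posterior Normal(102/79, 56/79)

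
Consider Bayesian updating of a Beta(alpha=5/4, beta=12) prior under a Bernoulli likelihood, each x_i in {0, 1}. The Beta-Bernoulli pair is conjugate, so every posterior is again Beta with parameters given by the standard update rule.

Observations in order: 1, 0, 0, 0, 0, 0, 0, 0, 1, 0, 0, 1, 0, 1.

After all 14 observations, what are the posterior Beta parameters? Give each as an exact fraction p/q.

alpha=21/4, beta=22

obs 1: x=1 → posterior Beta(9/4, 12)
obs 2: x=0 → posterior Beta(9/4, 13)
obs 3: x=0 → posterior Beta(9/4, 14)
obs 4: x=0 → posterior Beta(9/4, 15)
obs 5: x=0 → posterior Beta(9/4, 16)
obs 6: x=0 → posterior Beta(9/4, 17)
obs 7: x=0 → posterior Beta(9/4, 18)
obs 8: x=0 → posterior Beta(9/4, 19)
obs 9: x=1 → posterior Beta(13/4, 19)
obs 10: x=0 → posterior Beta(13/4, 20)
obs 11: x=0 → posterior Beta(13/4, 21)
obs 12: x=1 → posterior Beta(17/4, 21)
obs 13: x=0 → posterior Beta(17/4, 22)
obs 14: x=1 → posterior Beta(21/4, 22)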